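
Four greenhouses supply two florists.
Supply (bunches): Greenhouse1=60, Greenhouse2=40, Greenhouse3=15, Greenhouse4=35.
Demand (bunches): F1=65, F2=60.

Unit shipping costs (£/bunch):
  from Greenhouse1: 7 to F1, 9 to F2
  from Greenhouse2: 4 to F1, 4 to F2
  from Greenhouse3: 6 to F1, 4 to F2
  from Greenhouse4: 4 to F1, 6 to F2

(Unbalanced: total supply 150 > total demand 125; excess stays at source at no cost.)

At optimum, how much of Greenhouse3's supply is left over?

An optimal plan:
  Greenhouse1→F1: 30 × £7 = £210
  Greenhouse1→F2: 5 × £9 = £45
  Greenhouse2→F2: 40 × £4 = £160
  Greenhouse3→F2: 15 × £4 = £60
  Greenhouse4→F1: 35 × £4 = £140
Total cost = £615.
Greenhouse3 ships 15 of its 15, leaving 0.

0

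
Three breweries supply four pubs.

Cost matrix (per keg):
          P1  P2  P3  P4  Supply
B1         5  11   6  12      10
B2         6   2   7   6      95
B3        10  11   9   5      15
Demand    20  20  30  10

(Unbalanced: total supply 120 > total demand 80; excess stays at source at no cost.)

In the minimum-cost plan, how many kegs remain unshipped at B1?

0

Minimum-cost shipments:
  B1->P3: 10 × 6 = 60
  B2->P1: 20 × 6 = 120
  B2->P2: 20 × 2 = 40
  B2->P3: 20 × 7 = 140
  B3->P4: 10 × 5 = 50
Total cost = 410.
B1 ships 10 of its 10, leaving 0.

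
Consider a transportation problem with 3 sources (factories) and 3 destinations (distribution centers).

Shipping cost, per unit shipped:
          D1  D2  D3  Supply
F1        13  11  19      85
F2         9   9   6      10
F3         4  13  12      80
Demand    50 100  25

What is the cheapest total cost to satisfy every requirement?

Optimal allocation:
  F1 to D2: 85 × 11 = 935
  F2 to D3: 10 × 6 = 60
  F3 to D1: 50 × 4 = 200
  F3 to D2: 15 × 13 = 195
  F3 to D3: 15 × 12 = 180
Total = 935 + 60 + 200 + 195 + 180 = 1570.

1570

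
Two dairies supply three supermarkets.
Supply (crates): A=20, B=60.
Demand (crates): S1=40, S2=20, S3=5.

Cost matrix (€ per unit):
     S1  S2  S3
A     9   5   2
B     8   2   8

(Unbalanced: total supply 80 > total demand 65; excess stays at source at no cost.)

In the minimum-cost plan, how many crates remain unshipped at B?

0

An optimal plan:
  A->S3: 5 × €2 = €10
  B->S1: 40 × €8 = €320
  B->S2: 20 × €2 = €40
Total cost = €370.
B ships 60 of its 60, leaving 0.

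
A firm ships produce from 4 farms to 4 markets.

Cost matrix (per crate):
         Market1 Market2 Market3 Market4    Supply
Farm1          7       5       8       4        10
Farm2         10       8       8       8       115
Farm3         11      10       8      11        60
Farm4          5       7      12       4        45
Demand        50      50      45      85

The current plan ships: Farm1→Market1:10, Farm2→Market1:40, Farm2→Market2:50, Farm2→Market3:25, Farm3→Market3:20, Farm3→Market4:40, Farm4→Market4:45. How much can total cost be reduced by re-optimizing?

Current plan cost = 10·7 + 40·10 + 50·8 + 25·8 + 20·8 + 40·11 + 45·4 = 1850.
Optimal plan:
  Farm1->Market4: 10 crates
  Farm2->Market2: 50 crates
  Farm2->Market4: 65 crates
  Farm3->Market1: 15 crates
  Farm3->Market3: 45 crates
  Farm4->Market1: 35 crates
  Farm4->Market4: 10 crates
Optimal cost = 1700.
Saving = 1850 − 1700 = 150.

150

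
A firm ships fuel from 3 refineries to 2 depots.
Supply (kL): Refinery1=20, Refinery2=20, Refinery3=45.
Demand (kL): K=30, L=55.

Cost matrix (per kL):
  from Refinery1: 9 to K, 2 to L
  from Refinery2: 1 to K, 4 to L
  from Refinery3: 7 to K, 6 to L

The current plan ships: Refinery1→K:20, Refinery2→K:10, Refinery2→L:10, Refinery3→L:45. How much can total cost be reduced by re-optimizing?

160

Current plan cost = 20·9 + 10·1 + 10·4 + 45·6 = 500.
Optimal plan:
  Refinery1→L: 20 × 2 = 40
  Refinery2→K: 20 × 1 = 20
  Refinery3→K: 10 × 7 = 70
  Refinery3→L: 35 × 6 = 210
Optimal cost = 340.
Saving = 500 − 340 = 160.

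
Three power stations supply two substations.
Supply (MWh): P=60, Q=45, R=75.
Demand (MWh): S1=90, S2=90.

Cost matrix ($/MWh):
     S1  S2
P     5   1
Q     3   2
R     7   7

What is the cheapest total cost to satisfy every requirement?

690

An optimal shipping plan:
  P->S2: 60 × $1 = $60
  Q->S1: 15 × $3 = $45
  Q->S2: 30 × $2 = $60
  R->S1: 75 × $7 = $525
Total = 60 + 45 + 60 + 525 = $690.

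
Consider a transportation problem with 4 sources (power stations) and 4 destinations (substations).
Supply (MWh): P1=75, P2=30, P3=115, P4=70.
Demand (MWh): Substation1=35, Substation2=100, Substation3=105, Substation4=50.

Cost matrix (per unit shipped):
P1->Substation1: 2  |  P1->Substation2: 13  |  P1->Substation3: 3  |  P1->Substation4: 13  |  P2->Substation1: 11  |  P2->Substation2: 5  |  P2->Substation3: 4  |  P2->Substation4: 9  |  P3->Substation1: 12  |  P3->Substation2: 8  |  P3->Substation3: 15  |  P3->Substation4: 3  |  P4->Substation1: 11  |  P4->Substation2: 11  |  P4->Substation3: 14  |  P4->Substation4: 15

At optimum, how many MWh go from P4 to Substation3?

0

Solving gives:
  P1 to Substation3: 75 × 3 = 225
  P2 to Substation3: 30 × 4 = 120
  P3 to Substation2: 65 × 8 = 520
  P3 to Substation4: 50 × 3 = 150
  P4 to Substation1: 35 × 11 = 385
  P4 to Substation2: 35 × 11 = 385
Total cost = 1785.
The route P4→Substation3 is not used.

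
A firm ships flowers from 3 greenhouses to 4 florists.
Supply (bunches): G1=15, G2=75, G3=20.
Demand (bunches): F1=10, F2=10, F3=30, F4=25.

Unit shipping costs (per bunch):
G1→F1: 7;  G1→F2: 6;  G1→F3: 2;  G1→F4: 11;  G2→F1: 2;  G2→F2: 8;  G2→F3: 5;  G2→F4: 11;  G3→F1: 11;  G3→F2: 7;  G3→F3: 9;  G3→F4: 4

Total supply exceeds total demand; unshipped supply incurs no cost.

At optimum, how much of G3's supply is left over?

0

An optimal plan:
  G1–F3: 15 × 2 = 30
  G2–F1: 10 × 2 = 20
  G2–F2: 10 × 8 = 80
  G2–F3: 15 × 5 = 75
  G2–F4: 5 × 11 = 55
  G3–F4: 20 × 4 = 80
Total cost = 340.
G3 ships 20 of its 20, leaving 0.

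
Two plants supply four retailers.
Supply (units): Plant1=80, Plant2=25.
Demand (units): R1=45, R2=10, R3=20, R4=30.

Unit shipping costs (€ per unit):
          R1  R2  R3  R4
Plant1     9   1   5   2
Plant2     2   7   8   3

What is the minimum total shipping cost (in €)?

400

One minimum-cost allocation:
  Plant1->R1: 20 × €9 = €180
  Plant1->R2: 10 × €1 = €10
  Plant1->R3: 20 × €5 = €100
  Plant1->R4: 30 × €2 = €60
  Plant2->R1: 25 × €2 = €50
Total = 180 + 10 + 100 + 60 + 50 = €400.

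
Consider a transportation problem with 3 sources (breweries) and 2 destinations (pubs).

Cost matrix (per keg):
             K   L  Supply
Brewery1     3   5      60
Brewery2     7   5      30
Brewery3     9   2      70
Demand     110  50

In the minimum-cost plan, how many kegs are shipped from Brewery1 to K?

Optimal shipments:
  Brewery1 to K: 60 × 3 = 180
  Brewery2 to K: 30 × 7 = 210
  Brewery3 to K: 20 × 9 = 180
  Brewery3 to L: 50 × 2 = 100
Total cost = 670.
So Brewery1→K carries 60 kegs.

60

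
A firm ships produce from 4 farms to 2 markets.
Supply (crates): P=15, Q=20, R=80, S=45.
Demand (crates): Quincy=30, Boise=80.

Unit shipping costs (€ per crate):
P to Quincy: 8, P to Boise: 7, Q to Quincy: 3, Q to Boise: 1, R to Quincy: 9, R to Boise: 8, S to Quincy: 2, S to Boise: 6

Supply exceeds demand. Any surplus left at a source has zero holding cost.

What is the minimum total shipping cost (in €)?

One minimum-cost allocation:
  P to Boise: 15 × €7 = €105
  Q to Boise: 20 × €1 = €20
  R to Boise: 30 × €8 = €240
  S to Quincy: 30 × €2 = €60
  S to Boise: 15 × €6 = €90
Total = 105 + 20 + 240 + 60 + 90 = €515.
(Supply check: P ships 15; Q ships 20; R ships 30; S ships 45.)

515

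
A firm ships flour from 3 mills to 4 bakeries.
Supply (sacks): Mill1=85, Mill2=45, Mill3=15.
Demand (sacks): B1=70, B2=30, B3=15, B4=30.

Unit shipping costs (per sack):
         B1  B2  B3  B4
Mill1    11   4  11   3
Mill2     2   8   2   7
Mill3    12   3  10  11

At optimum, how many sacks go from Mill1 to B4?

The minimum-cost plan:
  Mill1 to B1: 25 × 11 = 275
  Mill1 to B2: 30 × 4 = 120
  Mill1 to B4: 30 × 3 = 90
  Mill2 to B1: 45 × 2 = 90
  Mill3 to B3: 15 × 10 = 150
Total cost = 725.
So Mill1→B4 carries 30 sacks.

30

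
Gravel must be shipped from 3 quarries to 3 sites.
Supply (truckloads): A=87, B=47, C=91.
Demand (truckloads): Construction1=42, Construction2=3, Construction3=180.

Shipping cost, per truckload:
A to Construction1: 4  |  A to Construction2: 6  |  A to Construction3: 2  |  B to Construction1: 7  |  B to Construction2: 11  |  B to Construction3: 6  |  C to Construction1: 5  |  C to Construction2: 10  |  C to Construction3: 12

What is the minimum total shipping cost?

A cheapest plan:
  A–Construction3: 87 truckloads
  B–Construction3: 47 truckloads
  C–Construction1: 42 truckloads
  C–Construction2: 3 truckloads
  C–Construction3: 46 truckloads
Total cost = 1248.

1248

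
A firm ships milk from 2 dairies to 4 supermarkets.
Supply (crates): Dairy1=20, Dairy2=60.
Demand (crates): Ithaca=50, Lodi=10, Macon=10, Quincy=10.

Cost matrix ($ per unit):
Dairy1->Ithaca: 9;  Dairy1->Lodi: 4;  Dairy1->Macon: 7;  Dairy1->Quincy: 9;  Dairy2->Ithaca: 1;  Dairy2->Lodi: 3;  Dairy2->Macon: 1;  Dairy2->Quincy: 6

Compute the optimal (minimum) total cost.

Optimal allocation:
  Dairy1 to Lodi: 10 × $4 = $40
  Dairy1 to Quincy: 10 × $9 = $90
  Dairy2 to Ithaca: 50 × $1 = $50
  Dairy2 to Macon: 10 × $1 = $10
Total = 40 + 90 + 50 + 10 = $190.
(Supply check: Dairy1 ships 20; Dairy2 ships 60.)

190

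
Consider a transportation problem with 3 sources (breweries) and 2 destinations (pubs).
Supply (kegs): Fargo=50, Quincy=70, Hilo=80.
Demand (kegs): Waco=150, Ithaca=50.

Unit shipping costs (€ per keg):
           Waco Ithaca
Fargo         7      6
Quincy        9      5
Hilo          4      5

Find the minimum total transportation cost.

1100

One minimum-cost allocation:
  Fargo->Waco: 50 kegs
  Quincy->Waco: 20 kegs
  Quincy->Ithaca: 50 kegs
  Hilo->Waco: 80 kegs
Total cost = €1100.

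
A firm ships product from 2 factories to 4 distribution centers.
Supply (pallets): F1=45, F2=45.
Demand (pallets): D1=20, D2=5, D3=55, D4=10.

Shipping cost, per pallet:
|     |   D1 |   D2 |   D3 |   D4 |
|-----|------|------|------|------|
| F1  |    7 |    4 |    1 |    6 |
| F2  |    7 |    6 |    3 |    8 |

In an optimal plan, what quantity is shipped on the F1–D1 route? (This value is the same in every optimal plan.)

The minimum-cost plan:
  F1–D2: 5 × 4 = 20
  F1–D3: 30 × 1 = 30
  F1–D4: 10 × 6 = 60
  F2–D1: 20 × 7 = 140
  F2–D3: 25 × 3 = 75
Total cost = 325.
The route F1→D1 is not used.

0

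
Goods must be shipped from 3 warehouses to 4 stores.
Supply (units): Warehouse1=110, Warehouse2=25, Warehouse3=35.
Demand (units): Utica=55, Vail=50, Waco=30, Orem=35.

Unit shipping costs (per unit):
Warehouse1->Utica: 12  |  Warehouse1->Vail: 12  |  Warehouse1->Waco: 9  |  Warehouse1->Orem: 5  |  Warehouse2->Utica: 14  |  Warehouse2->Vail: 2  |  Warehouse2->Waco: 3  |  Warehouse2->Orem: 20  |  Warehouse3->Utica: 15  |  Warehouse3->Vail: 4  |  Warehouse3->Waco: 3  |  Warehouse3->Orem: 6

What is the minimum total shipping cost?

1195

An optimal shipping plan:
  Warehouse1→Utica: 55 × 12 = 660
  Warehouse1→Waco: 20 × 9 = 180
  Warehouse1→Orem: 35 × 5 = 175
  Warehouse2→Vail: 25 × 2 = 50
  Warehouse3→Vail: 25 × 4 = 100
  Warehouse3→Waco: 10 × 3 = 30
Total = 660 + 180 + 175 + 50 + 100 + 30 = 1195.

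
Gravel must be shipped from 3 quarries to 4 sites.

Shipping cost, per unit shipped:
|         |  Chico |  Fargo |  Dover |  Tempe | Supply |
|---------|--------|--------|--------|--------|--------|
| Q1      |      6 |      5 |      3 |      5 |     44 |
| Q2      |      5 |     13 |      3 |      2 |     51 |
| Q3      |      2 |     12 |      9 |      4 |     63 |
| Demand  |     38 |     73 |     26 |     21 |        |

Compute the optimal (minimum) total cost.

Optimal allocation:
  Q1–Fargo: 44 × 5 = 220
  Q2–Fargo: 4 × 13 = 52
  Q2–Dover: 26 × 3 = 78
  Q2–Tempe: 21 × 2 = 42
  Q3–Chico: 38 × 2 = 76
  Q3–Fargo: 25 × 12 = 300
Total = 220 + 52 + 78 + 42 + 76 + 300 = 768.
(Supply check: Q1 ships 44; Q2 ships 51; Q3 ships 63.)

768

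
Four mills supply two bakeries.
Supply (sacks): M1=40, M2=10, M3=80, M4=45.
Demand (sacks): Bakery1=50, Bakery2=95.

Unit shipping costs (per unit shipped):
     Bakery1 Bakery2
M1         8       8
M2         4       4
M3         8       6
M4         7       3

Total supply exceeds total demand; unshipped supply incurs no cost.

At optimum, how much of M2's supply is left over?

Minimum-cost shipments:
  M1->Bakery1: 10 × 8 = 80
  M2->Bakery1: 10 × 4 = 40
  M3->Bakery1: 30 × 8 = 240
  M3->Bakery2: 50 × 6 = 300
  M4->Bakery2: 45 × 3 = 135
Total cost = 795.
M2 ships 10 of its 10, leaving 0.

0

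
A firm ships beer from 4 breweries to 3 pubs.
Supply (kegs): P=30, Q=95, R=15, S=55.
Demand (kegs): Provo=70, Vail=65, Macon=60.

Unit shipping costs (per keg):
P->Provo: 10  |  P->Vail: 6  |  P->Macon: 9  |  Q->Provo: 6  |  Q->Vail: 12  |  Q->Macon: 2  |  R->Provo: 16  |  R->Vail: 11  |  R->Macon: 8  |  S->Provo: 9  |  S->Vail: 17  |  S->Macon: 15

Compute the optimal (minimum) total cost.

1290

One minimum-cost allocation:
  P->Vail: 30 × 6 = 180
  Q->Provo: 15 × 6 = 90
  Q->Vail: 20 × 12 = 240
  Q->Macon: 60 × 2 = 120
  R->Vail: 15 × 11 = 165
  S->Provo: 55 × 9 = 495
Total = 180 + 90 + 240 + 120 + 165 + 495 = 1290.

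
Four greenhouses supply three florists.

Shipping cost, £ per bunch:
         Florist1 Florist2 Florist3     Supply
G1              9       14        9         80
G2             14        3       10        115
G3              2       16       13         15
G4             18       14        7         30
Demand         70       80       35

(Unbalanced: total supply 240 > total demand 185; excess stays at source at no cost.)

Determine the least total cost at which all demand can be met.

An optimal shipping plan:
  G1 to Florist1: 55 × £9 = £495
  G1 to Florist3: 5 × £9 = £45
  G2 to Florist2: 80 × £3 = £240
  G3 to Florist1: 15 × £2 = £30
  G4 to Florist3: 30 × £7 = £210
Total = 495 + 45 + 240 + 30 + 210 = £1020.
(Supply check: G1 ships 60; G2 ships 80; G3 ships 15; G4 ships 30.)

1020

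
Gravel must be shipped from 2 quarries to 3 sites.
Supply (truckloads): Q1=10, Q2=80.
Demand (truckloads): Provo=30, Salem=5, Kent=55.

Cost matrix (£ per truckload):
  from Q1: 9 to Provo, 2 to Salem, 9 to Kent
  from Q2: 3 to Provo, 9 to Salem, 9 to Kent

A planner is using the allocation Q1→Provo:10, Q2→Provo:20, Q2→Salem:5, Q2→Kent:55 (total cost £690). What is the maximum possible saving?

Current plan cost = 10·9 + 20·3 + 5·9 + 55·9 = £690.
Optimal plan:
  Q1->Salem: 5 × £2 = £10
  Q1->Kent: 5 × £9 = £45
  Q2->Provo: 30 × £3 = £90
  Q2->Kent: 50 × £9 = £450
Optimal cost = £595.
Saving = 690 − 595 = £95.

95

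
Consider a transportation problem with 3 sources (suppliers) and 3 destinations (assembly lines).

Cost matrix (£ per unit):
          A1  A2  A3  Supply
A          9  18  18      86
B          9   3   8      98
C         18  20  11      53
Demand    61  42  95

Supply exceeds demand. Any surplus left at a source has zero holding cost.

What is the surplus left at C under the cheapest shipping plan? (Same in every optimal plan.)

An optimal plan:
  A->A1: 61 × £9 = £549
  B->A2: 42 × £3 = £126
  B->A3: 56 × £8 = £448
  C->A3: 39 × £11 = £429
Total cost = £1552.
C ships 39 of its 53, leaving 14.

14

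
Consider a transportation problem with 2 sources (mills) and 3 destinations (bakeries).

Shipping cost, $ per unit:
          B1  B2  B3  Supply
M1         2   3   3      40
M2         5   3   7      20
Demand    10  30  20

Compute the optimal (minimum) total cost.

170

One minimum-cost allocation:
  M1 to B1: 10 × $2 = $20
  M1 to B2: 10 × $3 = $30
  M1 to B3: 20 × $3 = $60
  M2 to B2: 20 × $3 = $60
Total = 20 + 30 + 60 + 60 = $170.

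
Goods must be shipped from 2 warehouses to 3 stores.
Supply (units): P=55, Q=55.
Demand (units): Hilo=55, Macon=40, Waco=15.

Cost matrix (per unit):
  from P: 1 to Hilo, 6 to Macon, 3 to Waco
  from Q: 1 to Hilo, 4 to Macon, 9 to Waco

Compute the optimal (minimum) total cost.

A cheapest plan:
  P to Hilo: 40 × 1 = 40
  P to Waco: 15 × 3 = 45
  Q to Hilo: 15 × 1 = 15
  Q to Macon: 40 × 4 = 160
Total = 40 + 45 + 15 + 160 = 260.
(Supply check: P ships 55; Q ships 55.)

260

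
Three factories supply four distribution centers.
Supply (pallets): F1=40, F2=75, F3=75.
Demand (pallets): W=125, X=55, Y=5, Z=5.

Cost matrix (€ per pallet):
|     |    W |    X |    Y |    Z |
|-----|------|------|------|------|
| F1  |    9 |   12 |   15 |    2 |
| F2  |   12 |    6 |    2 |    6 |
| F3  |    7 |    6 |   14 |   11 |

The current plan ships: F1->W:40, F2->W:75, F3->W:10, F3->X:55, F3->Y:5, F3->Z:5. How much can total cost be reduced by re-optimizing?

Current plan cost = 40·9 + 75·12 + 10·7 + 55·6 + 5·14 + 5·11 = €1785.
Optimal plan:
  F1–W: 35 pallets
  F1–Z: 5 pallets
  F2–W: 15 pallets
  F2–X: 55 pallets
  F2–Y: 5 pallets
  F3–W: 75 pallets
Optimal cost = €1370.
Saving = 1785 − 1370 = €415.

415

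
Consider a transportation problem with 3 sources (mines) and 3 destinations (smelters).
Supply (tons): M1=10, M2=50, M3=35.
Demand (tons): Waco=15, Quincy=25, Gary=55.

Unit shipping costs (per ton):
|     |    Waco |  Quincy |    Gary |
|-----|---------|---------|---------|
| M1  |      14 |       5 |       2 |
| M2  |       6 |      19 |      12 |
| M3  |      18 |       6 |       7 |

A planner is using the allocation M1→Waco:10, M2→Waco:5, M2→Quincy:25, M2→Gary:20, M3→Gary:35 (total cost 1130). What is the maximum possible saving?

380

Current plan cost = 10·14 + 5·6 + 25·19 + 20·12 + 35·7 = 1130.
Optimal plan:
  M1 to Gary: 10 × 2 = 20
  M2 to Waco: 15 × 6 = 90
  M2 to Gary: 35 × 12 = 420
  M3 to Quincy: 25 × 6 = 150
  M3 to Gary: 10 × 7 = 70
Optimal cost = 750.
Saving = 1130 − 750 = 380.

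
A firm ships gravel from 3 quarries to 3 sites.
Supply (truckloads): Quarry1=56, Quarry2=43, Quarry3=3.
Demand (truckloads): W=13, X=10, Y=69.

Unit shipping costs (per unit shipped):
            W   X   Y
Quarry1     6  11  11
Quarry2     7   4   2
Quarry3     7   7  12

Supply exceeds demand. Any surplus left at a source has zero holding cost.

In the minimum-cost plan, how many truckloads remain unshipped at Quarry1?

10

An optimal plan:
  Quarry1–W: 13 truckloads
  Quarry1–X: 7 truckloads
  Quarry1–Y: 26 truckloads
  Quarry2–Y: 43 truckloads
  Quarry3–X: 3 truckloads
Total cost = 548.
Quarry1 ships 46 of its 56, leaving 10.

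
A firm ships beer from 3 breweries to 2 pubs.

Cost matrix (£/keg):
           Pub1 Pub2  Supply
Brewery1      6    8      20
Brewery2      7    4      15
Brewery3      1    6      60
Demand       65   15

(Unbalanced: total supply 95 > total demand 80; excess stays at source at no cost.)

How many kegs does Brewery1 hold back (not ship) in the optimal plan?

Minimum-cost shipments:
  Brewery1→Pub1: 5 kegs
  Brewery2→Pub2: 15 kegs
  Brewery3→Pub1: 60 kegs
Total cost = £150.
Brewery1 ships 5 of its 20, leaving 15.

15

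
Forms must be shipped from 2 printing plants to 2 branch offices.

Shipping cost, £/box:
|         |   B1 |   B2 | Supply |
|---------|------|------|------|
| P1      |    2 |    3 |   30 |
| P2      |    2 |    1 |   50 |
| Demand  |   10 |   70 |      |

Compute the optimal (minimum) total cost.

130

Optimal allocation:
  P1→B1: 10 × £2 = £20
  P1→B2: 20 × £3 = £60
  P2→B2: 50 × £1 = £50
Total = 20 + 60 + 50 = £130.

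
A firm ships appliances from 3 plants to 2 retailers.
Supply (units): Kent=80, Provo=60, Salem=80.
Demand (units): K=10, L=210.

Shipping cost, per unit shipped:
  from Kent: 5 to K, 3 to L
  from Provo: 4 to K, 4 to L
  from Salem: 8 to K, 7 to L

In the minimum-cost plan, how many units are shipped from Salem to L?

Solving gives:
  Kent to L: 80 × 3 = 240
  Provo to K: 10 × 4 = 40
  Provo to L: 50 × 4 = 200
  Salem to L: 80 × 7 = 560
Total cost = 1040.
So Salem→L carries 80 units.

80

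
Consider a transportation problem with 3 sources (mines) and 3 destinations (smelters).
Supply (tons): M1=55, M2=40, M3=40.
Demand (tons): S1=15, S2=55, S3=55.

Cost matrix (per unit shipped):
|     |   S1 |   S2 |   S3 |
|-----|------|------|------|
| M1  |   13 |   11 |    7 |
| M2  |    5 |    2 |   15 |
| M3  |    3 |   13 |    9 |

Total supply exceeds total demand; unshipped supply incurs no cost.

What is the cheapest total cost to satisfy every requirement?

One minimum-cost allocation:
  M1 to S2: 15 × 11 = 165
  M1 to S3: 40 × 7 = 280
  M2 to S2: 40 × 2 = 80
  M3 to S1: 15 × 3 = 45
  M3 to S3: 15 × 9 = 135
Total = 165 + 280 + 80 + 45 + 135 = 705.

705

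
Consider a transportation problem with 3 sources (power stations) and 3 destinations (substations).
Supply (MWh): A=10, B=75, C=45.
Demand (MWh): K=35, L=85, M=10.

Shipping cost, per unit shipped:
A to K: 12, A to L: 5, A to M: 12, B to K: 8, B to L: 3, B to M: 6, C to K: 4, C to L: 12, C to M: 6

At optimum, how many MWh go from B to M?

The minimum-cost plan:
  A->L: 10 × 5 = 50
  B->L: 75 × 3 = 225
  C->K: 35 × 4 = 140
  C->M: 10 × 6 = 60
Total cost = 475.
The route B→M is not used.

0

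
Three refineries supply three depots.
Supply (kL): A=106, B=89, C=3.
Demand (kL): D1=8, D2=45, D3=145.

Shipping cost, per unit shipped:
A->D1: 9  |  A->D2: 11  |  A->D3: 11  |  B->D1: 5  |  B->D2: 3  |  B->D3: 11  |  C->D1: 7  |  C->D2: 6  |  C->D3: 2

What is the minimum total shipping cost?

One minimum-cost allocation:
  A to D3: 106 × 11 = 1166
  B to D1: 8 × 5 = 40
  B to D2: 45 × 3 = 135
  B to D3: 36 × 11 = 396
  C to D3: 3 × 2 = 6
Total = 1166 + 40 + 135 + 396 + 6 = 1743.

1743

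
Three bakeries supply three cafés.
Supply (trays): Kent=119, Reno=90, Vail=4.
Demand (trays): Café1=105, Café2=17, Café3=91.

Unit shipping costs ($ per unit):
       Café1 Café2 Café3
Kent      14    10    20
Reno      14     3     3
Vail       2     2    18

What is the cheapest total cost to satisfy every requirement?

One minimum-cost allocation:
  Kent→Café1: 101 × $14 = $1414
  Kent→Café2: 17 × $10 = $170
  Kent→Café3: 1 × $20 = $20
  Reno→Café3: 90 × $3 = $270
  Vail→Café1: 4 × $2 = $8
Total = 1414 + 170 + 20 + 270 + 8 = $1882.

1882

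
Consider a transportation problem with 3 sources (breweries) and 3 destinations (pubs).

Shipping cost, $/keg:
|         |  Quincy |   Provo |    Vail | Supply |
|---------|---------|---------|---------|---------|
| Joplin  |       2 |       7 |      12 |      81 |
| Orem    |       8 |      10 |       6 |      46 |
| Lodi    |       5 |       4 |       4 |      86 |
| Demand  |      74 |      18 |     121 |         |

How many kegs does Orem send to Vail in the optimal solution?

46

Solving gives:
  Joplin->Quincy: 74 kegs
  Joplin->Provo: 7 kegs
  Orem->Vail: 46 kegs
  Lodi->Provo: 11 kegs
  Lodi->Vail: 75 kegs
Total cost = $817.
So Orem→Vail carries 46 kegs.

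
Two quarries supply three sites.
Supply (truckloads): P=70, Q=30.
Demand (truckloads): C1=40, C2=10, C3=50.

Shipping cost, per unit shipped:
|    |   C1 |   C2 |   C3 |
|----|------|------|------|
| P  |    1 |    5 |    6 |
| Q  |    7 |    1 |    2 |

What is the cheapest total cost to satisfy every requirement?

One minimum-cost allocation:
  P→C1: 40 × 1 = 40
  P→C2: 10 × 5 = 50
  P→C3: 20 × 6 = 120
  Q→C3: 30 × 2 = 60
Total = 40 + 50 + 120 + 60 = 270.

270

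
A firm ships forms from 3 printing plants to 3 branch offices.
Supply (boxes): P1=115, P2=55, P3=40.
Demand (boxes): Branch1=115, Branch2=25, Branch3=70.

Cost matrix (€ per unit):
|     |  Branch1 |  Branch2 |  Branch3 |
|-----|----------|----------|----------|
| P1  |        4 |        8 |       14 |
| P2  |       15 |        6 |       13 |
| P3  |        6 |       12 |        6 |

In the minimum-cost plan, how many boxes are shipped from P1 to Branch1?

The minimum-cost plan:
  P1–Branch1: 115 boxes
  P2–Branch2: 25 boxes
  P2–Branch3: 30 boxes
  P3–Branch3: 40 boxes
Total cost = €1240.
So P1→Branch1 carries 115 boxes.

115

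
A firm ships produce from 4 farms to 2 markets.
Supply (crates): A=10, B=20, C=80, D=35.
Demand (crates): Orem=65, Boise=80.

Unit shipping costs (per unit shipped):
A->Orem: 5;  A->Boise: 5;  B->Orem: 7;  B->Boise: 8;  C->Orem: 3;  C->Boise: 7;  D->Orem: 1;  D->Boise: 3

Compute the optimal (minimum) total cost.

A cheapest plan:
  A→Boise: 10 × 5 = 50
  B→Boise: 20 × 8 = 160
  C→Orem: 65 × 3 = 195
  C→Boise: 15 × 7 = 105
  D→Boise: 35 × 3 = 105
Total = 50 + 160 + 195 + 105 + 105 = 615.

615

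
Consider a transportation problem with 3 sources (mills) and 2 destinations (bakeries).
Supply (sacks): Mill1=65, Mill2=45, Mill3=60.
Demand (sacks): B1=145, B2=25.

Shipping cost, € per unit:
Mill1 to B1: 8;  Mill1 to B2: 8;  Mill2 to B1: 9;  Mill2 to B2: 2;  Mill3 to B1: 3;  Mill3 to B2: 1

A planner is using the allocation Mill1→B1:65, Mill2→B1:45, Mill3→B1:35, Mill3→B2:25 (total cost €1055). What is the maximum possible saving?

125

Current plan cost = 65·8 + 45·9 + 35·3 + 25·1 = €1055.
Optimal plan:
  Mill1–B1: 65 × €8 = €520
  Mill2–B1: 20 × €9 = €180
  Mill2–B2: 25 × €2 = €50
  Mill3–B1: 60 × €3 = €180
Optimal cost = €930.
Saving = 1055 − 930 = €125.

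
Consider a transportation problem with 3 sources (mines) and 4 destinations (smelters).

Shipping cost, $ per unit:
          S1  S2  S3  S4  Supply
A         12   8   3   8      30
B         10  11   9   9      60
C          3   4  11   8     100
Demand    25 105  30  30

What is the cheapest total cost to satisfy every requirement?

1065

Optimal allocation:
  A to S3: 30 × $3 = $90
  B to S2: 30 × $11 = $330
  B to S4: 30 × $9 = $270
  C to S1: 25 × $3 = $75
  C to S2: 75 × $4 = $300
Total = 90 + 330 + 270 + 75 + 300 = $1065.
(Supply check: A ships 30; B ships 60; C ships 100.)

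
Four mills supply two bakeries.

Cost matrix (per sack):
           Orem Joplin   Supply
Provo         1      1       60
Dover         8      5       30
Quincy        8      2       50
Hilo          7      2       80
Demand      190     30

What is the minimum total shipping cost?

An optimal shipping plan:
  Provo->Orem: 60 × 1 = 60
  Dover->Orem: 30 × 8 = 240
  Quincy->Orem: 20 × 8 = 160
  Quincy->Joplin: 30 × 2 = 60
  Hilo->Orem: 80 × 7 = 560
Total = 60 + 240 + 160 + 60 + 560 = 1080.
(Supply check: Provo ships 60; Dover ships 30; Quincy ships 50; Hilo ships 80.)

1080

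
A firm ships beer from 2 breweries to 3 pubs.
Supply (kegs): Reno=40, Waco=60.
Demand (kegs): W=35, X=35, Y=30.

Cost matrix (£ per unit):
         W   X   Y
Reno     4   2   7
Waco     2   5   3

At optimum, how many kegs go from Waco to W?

30

Solving gives:
  Reno→W: 5 × £4 = £20
  Reno→X: 35 × £2 = £70
  Waco→W: 30 × £2 = £60
  Waco→Y: 30 × £3 = £90
Total cost = £240.
So Waco→W carries 30 kegs.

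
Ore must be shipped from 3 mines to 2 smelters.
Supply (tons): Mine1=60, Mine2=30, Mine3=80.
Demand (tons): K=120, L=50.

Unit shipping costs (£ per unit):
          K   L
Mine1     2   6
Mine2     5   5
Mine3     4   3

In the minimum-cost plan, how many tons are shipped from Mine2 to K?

Optimal shipments:
  Mine1–K: 60 × £2 = £120
  Mine2–K: 30 × £5 = £150
  Mine3–K: 30 × £4 = £120
  Mine3–L: 50 × £3 = £150
Total cost = £540.
So Mine2→K carries 30 tons.

30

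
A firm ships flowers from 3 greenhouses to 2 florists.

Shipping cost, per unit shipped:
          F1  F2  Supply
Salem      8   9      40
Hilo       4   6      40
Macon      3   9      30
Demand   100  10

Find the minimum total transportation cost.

Optimal allocation:
  Salem–F1: 30 × 8 = 240
  Salem–F2: 10 × 9 = 90
  Hilo–F1: 40 × 4 = 160
  Macon–F1: 30 × 3 = 90
Total = 240 + 90 + 160 + 90 = 580.

580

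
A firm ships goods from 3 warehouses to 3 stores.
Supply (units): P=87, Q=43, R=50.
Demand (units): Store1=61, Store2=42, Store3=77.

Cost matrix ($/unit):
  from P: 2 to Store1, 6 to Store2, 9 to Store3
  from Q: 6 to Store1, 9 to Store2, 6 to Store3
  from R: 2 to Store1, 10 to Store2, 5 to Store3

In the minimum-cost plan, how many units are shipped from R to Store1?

Optimal shipments:
  P to Store1: 45 × $2 = $90
  P to Store2: 42 × $6 = $252
  Q to Store3: 43 × $6 = $258
  R to Store1: 16 × $2 = $32
  R to Store3: 34 × $5 = $170
Total cost = $802.
So R→Store1 carries 16 units.

16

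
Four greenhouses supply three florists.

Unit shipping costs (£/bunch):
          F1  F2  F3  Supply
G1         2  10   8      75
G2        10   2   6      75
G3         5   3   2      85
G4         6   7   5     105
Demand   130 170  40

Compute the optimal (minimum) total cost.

A cheapest plan:
  G1–F1: 75 × £2 = £150
  G2–F2: 75 × £2 = £150
  G3–F2: 85 × £3 = £255
  G4–F1: 55 × £6 = £330
  G4–F2: 10 × £7 = £70
  G4–F3: 40 × £5 = £200
Total = 150 + 150 + 255 + 330 + 70 + 200 = £1155.

1155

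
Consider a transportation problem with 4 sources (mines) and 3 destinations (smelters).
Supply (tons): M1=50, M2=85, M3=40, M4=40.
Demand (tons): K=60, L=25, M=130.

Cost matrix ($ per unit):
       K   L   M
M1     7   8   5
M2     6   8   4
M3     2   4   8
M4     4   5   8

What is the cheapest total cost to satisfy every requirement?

Optimal allocation:
  M1→L: 5 × $8 = $40
  M1→M: 45 × $5 = $225
  M2→M: 85 × $4 = $340
  M3→K: 40 × $2 = $80
  M4→K: 20 × $4 = $80
  M4→L: 20 × $5 = $100
Total = 40 + 225 + 340 + 80 + 80 + 100 = $865.

865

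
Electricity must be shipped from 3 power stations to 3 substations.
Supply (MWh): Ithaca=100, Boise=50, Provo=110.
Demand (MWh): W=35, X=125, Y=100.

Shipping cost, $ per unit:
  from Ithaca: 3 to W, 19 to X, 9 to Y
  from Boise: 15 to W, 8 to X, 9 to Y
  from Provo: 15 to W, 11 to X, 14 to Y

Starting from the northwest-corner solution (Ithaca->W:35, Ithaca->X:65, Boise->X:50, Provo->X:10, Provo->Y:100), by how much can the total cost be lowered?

Current plan cost = 35·3 + 65·19 + 50·8 + 10·11 + 100·14 = $3250.
Optimal plan:
  Ithaca->W: 35 × $3 = $105
  Ithaca->Y: 65 × $9 = $585
  Boise->X: 15 × $8 = $120
  Boise->Y: 35 × $9 = $315
  Provo->X: 110 × $11 = $1210
Optimal cost = $2335.
Saving = 3250 − 2335 = $915.

915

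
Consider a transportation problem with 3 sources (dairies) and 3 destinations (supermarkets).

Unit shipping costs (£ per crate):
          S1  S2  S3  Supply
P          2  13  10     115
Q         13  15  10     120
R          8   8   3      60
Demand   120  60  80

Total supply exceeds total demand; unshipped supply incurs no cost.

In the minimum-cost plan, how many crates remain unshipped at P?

An optimal plan:
  P–S1: 115 × £2 = £230
  Q–S1: 5 × £13 = £65
  Q–S2: 60 × £15 = £900
  Q–S3: 20 × £10 = £200
  R–S3: 60 × £3 = £180
Total cost = £1575.
P ships 115 of its 115, leaving 0.

0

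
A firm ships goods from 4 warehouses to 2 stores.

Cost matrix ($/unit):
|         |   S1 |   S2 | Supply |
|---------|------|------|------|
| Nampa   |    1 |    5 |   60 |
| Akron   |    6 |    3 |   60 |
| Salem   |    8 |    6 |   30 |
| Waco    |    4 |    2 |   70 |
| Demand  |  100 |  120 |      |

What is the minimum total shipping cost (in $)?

640

An optimal shipping plan:
  Nampa→S1: 60 × $1 = $60
  Akron→S2: 60 × $3 = $180
  Salem→S1: 30 × $8 = $240
  Waco→S1: 10 × $4 = $40
  Waco→S2: 60 × $2 = $120
Total = 60 + 180 + 240 + 40 + 120 = $640.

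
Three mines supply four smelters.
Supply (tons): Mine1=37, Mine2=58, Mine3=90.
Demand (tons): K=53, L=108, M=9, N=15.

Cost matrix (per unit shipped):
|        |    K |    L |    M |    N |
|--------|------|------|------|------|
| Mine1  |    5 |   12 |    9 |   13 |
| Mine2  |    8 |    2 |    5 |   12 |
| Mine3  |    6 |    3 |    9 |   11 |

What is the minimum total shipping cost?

Optimal allocation:
  Mine1→K: 37 × 5 = 185
  Mine2→L: 49 × 2 = 98
  Mine2→M: 9 × 5 = 45
  Mine3→K: 16 × 6 = 96
  Mine3→L: 59 × 3 = 177
  Mine3→N: 15 × 11 = 165
Total = 185 + 98 + 45 + 96 + 177 + 165 = 766.
(Supply check: Mine1 ships 37; Mine2 ships 58; Mine3 ships 90.)

766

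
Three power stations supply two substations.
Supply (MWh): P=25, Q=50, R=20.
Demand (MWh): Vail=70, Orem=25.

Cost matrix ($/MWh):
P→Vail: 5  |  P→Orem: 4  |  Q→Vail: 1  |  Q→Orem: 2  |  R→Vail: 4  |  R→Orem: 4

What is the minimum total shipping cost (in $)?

An optimal shipping plan:
  P→Orem: 25 MWh
  Q→Vail: 50 MWh
  R→Vail: 20 MWh
Total cost = $230.
(Supply check: P ships 25; Q ships 50; R ships 20.)

230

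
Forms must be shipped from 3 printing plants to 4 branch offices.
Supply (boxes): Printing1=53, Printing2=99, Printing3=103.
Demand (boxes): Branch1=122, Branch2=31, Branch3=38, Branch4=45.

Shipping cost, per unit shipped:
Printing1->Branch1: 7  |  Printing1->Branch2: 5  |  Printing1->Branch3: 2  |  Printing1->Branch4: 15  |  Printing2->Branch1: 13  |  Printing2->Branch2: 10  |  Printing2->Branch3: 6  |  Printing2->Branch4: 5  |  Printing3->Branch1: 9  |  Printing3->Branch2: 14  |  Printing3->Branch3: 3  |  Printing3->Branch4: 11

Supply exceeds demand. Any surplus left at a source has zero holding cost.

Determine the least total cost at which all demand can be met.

1653

Optimal allocation:
  Printing1->Branch1: 53 × 7 = 371
  Printing2->Branch2: 31 × 10 = 310
  Printing2->Branch3: 4 × 6 = 24
  Printing2->Branch4: 45 × 5 = 225
  Printing3->Branch1: 69 × 9 = 621
  Printing3->Branch3: 34 × 3 = 102
Total = 371 + 310 + 24 + 225 + 621 + 102 = 1653.
(Supply check: Printing1 ships 53; Printing2 ships 80; Printing3 ships 103.)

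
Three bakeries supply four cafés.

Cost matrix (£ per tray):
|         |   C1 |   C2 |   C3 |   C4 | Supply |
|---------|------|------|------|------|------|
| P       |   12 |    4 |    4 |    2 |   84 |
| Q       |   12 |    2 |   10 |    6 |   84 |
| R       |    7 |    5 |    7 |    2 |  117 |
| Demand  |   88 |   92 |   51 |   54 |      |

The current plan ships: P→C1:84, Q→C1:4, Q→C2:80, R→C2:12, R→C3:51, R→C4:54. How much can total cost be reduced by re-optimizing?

Current plan cost = 84·12 + 4·12 + 80·2 + 12·5 + 51·7 + 54·2 = £1741.
Optimal plan:
  P–C2: 8 trays
  P–C3: 51 trays
  P–C4: 25 trays
  Q–C2: 84 trays
  R–C1: 88 trays
  R–C4: 29 trays
Optimal cost = £1128.
Saving = 1741 − 1128 = £613.

613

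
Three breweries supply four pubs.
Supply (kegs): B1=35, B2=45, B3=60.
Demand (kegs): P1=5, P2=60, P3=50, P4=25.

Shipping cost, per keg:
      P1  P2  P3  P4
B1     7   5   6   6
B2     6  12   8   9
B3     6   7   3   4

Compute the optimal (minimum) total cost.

830

Optimal allocation:
  B1→P2: 35 × 5 = 175
  B2→P1: 5 × 6 = 30
  B2→P2: 25 × 12 = 300
  B2→P4: 15 × 9 = 135
  B3→P3: 50 × 3 = 150
  B3→P4: 10 × 4 = 40
Total = 175 + 30 + 300 + 135 + 150 + 40 = 830.
(Supply check: B1 ships 35; B2 ships 45; B3 ships 60.)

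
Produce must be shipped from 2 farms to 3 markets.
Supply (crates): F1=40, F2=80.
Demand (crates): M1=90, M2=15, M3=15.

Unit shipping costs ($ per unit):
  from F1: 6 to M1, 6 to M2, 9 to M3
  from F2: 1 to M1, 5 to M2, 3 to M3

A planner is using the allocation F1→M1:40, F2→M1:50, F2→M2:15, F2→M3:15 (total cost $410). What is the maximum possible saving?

60

Current plan cost = 40·6 + 50·1 + 15·5 + 15·3 = $410.
Optimal plan:
  F1–M1: 25 × $6 = $150
  F1–M2: 15 × $6 = $90
  F2–M1: 65 × $1 = $65
  F2–M3: 15 × $3 = $45
Optimal cost = $350.
Saving = 410 − 350 = $60.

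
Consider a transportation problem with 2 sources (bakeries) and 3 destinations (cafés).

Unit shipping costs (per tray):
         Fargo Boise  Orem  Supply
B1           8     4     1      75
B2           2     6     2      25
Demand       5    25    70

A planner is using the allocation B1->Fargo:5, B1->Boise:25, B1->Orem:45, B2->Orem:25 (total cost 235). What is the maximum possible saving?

Current plan cost = 5·8 + 25·4 + 45·1 + 25·2 = 235.
Optimal plan:
  B1->Boise: 25 × 4 = 100
  B1->Orem: 50 × 1 = 50
  B2->Fargo: 5 × 2 = 10
  B2->Orem: 20 × 2 = 40
Optimal cost = 200.
Saving = 235 − 200 = 35.

35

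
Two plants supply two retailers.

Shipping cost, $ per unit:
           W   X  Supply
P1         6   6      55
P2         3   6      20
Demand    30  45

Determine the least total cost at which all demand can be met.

An optimal shipping plan:
  P1 to W: 10 × $6 = $60
  P1 to X: 45 × $6 = $270
  P2 to W: 20 × $3 = $60
Total = 60 + 270 + 60 = $390.
(Supply check: P1 ships 55; P2 ships 20.)

390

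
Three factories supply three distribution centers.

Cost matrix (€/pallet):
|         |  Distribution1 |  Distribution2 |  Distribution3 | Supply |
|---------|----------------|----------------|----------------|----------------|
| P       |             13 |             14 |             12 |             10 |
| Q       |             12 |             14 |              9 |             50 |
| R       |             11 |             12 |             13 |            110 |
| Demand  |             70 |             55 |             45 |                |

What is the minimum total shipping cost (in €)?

Optimal allocation:
  P to Distribution2: 10 × €14 = €140
  Q to Distribution1: 5 × €12 = €60
  Q to Distribution3: 45 × €9 = €405
  R to Distribution1: 65 × €11 = €715
  R to Distribution2: 45 × €12 = €540
Total = 140 + 60 + 405 + 715 + 540 = €1860.

1860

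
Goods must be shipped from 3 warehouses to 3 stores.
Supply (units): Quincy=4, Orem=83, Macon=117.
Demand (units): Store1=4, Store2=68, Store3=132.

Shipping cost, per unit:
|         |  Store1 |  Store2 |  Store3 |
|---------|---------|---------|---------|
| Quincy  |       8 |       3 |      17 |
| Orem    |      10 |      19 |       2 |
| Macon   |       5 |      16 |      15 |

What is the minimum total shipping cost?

An optimal shipping plan:
  Quincy->Store2: 4 units
  Orem->Store3: 83 units
  Macon->Store1: 4 units
  Macon->Store2: 64 units
  Macon->Store3: 49 units
Total cost = 1957.

1957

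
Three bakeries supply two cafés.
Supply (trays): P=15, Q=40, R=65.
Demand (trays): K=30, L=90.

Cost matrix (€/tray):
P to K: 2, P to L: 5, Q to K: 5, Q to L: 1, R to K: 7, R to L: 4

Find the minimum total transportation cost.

375

Optimal allocation:
  P->K: 15 × €2 = €30
  Q->L: 40 × €1 = €40
  R->K: 15 × €7 = €105
  R->L: 50 × €4 = €200
Total = 30 + 40 + 105 + 200 = €375.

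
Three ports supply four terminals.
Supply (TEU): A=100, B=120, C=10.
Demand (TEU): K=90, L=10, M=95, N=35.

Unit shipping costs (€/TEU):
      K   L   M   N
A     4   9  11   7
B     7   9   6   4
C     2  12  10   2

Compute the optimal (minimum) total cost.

An optimal shipping plan:
  A→K: 90 × €4 = €360
  A→L: 10 × €9 = €90
  B→M: 95 × €6 = €570
  B→N: 25 × €4 = €100
  C→N: 10 × €2 = €20
Total = 360 + 90 + 570 + 100 + 20 = €1140.

1140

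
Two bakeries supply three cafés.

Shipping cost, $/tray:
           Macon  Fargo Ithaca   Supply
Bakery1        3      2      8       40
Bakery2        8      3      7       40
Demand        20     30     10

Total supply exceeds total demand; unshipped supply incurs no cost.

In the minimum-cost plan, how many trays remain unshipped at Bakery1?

Minimum-cost shipments:
  Bakery1 to Macon: 20 × $3 = $60
  Bakery1 to Fargo: 20 × $2 = $40
  Bakery2 to Fargo: 10 × $3 = $30
  Bakery2 to Ithaca: 10 × $7 = $70
Total cost = $200.
Bakery1 ships 40 of its 40, leaving 0.

0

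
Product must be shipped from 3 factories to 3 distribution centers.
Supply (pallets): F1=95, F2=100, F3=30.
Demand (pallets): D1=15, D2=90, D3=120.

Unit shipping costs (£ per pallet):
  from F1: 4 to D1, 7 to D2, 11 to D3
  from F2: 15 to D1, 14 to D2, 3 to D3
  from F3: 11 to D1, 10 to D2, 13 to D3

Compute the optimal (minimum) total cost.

Optimal allocation:
  F1–D1: 15 × £4 = £60
  F1–D2: 80 × £7 = £560
  F2–D3: 100 × £3 = £300
  F3–D2: 10 × £10 = £100
  F3–D3: 20 × £13 = £260
Total = 60 + 560 + 300 + 100 + 260 = £1280.
(Supply check: F1 ships 95; F2 ships 100; F3 ships 30.)

1280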